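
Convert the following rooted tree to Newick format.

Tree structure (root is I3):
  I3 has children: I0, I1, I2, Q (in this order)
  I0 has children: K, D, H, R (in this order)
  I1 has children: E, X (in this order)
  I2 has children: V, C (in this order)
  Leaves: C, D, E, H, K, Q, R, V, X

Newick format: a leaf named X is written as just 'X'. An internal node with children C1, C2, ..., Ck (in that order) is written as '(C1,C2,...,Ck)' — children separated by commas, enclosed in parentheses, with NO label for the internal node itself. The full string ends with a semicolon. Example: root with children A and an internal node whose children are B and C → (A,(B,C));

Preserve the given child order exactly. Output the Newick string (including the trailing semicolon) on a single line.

internal I3 with children ['I0', 'I1', 'I2', 'Q']
  internal I0 with children ['K', 'D', 'H', 'R']
    leaf 'K' → 'K'
    leaf 'D' → 'D'
    leaf 'H' → 'H'
    leaf 'R' → 'R'
  → '(K,D,H,R)'
  internal I1 with children ['E', 'X']
    leaf 'E' → 'E'
    leaf 'X' → 'X'
  → '(E,X)'
  internal I2 with children ['V', 'C']
    leaf 'V' → 'V'
    leaf 'C' → 'C'
  → '(V,C)'
  leaf 'Q' → 'Q'
→ '((K,D,H,R),(E,X),(V,C),Q)'
Final: ((K,D,H,R),(E,X),(V,C),Q);

Answer: ((K,D,H,R),(E,X),(V,C),Q);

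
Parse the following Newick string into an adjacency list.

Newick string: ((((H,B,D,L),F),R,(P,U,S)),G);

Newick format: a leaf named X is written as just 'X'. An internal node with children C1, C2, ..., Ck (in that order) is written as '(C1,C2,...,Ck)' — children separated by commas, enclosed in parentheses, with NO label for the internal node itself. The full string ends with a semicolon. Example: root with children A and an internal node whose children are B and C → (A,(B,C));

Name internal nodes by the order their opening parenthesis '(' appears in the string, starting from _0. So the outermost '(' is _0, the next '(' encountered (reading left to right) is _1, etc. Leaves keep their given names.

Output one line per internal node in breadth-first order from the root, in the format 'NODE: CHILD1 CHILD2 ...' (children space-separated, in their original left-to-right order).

Input: ((((H,B,D,L),F),R,(P,U,S)),G);
Scanning left-to-right, naming '(' by encounter order:
  pos 0: '(' -> open internal node _0 (depth 1)
  pos 1: '(' -> open internal node _1 (depth 2)
  pos 2: '(' -> open internal node _2 (depth 3)
  pos 3: '(' -> open internal node _3 (depth 4)
  pos 11: ')' -> close internal node _3 (now at depth 3)
  pos 14: ')' -> close internal node _2 (now at depth 2)
  pos 18: '(' -> open internal node _4 (depth 3)
  pos 24: ')' -> close internal node _4 (now at depth 2)
  pos 25: ')' -> close internal node _1 (now at depth 1)
  pos 28: ')' -> close internal node _0 (now at depth 0)
Total internal nodes: 5
BFS adjacency from root:
  _0: _1 G
  _1: _2 R _4
  _2: _3 F
  _4: P U S
  _3: H B D L

Answer: _0: _1 G
_1: _2 R _4
_2: _3 F
_4: P U S
_3: H B D L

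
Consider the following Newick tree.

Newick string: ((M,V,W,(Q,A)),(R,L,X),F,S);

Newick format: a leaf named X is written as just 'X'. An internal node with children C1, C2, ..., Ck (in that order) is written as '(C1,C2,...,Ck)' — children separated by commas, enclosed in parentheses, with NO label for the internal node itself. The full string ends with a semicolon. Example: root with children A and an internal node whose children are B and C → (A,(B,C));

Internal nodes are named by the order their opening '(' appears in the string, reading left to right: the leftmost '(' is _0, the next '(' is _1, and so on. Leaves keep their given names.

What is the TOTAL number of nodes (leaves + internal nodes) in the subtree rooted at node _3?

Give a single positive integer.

Newick: ((M,V,W,(Q,A)),(R,L,X),F,S);
Locate _3: it is the '(' at position 15 (the 4th '(' reading left to right).
Query: subtree rooted at _3
_3: subtree_size = 1 + 3
  R: subtree_size = 1 + 0
  L: subtree_size = 1 + 0
  X: subtree_size = 1 + 0
Total subtree size of _3: 4

Answer: 4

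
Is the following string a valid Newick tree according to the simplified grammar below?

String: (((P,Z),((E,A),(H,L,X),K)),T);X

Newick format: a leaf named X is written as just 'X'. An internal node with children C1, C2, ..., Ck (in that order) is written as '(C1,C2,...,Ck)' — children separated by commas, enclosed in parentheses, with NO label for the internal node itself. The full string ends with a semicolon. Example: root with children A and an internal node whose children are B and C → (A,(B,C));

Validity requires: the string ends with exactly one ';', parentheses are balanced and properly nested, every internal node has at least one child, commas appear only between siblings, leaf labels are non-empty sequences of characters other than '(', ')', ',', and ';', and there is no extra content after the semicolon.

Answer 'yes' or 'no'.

Input: (((P,Z),((E,A),(H,L,X),K)),T);X
Paren balance: 6 '(' vs 6 ')' OK
Ends with single ';': False
Full parse: FAILS (must end with ;)
Valid: False

Answer: no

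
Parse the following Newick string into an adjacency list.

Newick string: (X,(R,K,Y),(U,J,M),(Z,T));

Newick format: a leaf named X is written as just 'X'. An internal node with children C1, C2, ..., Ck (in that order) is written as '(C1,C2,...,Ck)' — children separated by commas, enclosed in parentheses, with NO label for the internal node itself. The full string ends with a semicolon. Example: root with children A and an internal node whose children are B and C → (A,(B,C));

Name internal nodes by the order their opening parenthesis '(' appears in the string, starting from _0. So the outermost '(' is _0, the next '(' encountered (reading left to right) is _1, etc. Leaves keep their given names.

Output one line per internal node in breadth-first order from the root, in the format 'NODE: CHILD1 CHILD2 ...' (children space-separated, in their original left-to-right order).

Answer: _0: X _1 _2 _3
_1: R K Y
_2: U J M
_3: Z T

Derivation:
Input: (X,(R,K,Y),(U,J,M),(Z,T));
Scanning left-to-right, naming '(' by encounter order:
  pos 0: '(' -> open internal node _0 (depth 1)
  pos 3: '(' -> open internal node _1 (depth 2)
  pos 9: ')' -> close internal node _1 (now at depth 1)
  pos 11: '(' -> open internal node _2 (depth 2)
  pos 17: ')' -> close internal node _2 (now at depth 1)
  pos 19: '(' -> open internal node _3 (depth 2)
  pos 23: ')' -> close internal node _3 (now at depth 1)
  pos 24: ')' -> close internal node _0 (now at depth 0)
Total internal nodes: 4
BFS adjacency from root:
  _0: X _1 _2 _3
  _1: R K Y
  _2: U J M
  _3: Z T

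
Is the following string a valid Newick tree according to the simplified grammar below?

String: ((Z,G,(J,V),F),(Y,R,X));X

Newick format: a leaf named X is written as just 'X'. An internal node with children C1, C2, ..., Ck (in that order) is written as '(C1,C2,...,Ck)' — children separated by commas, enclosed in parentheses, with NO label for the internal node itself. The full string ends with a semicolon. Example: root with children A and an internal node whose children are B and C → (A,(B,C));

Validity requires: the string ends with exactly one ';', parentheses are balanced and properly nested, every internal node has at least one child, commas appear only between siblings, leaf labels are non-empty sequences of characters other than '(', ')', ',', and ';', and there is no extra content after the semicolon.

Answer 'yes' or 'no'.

Input: ((Z,G,(J,V),F),(Y,R,X));X
Paren balance: 4 '(' vs 4 ')' OK
Ends with single ';': False
Full parse: FAILS (must end with ;)
Valid: False

Answer: no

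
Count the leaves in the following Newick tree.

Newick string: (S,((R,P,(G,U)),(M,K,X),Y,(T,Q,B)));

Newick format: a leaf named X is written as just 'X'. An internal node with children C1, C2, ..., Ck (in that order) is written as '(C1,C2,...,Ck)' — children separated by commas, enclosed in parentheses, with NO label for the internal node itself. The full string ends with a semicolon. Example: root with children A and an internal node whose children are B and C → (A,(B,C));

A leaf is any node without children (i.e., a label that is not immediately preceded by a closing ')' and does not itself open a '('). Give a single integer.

Answer: 12

Derivation:
Newick: (S,((R,P,(G,U)),(M,K,X),Y,(T,Q,B)));
Scan left-to-right; a leaf is any maximal label run not followed by '(':
  pos 1: leaf 'S' → count = 1
  pos 5: leaf 'R' → count = 2
  pos 7: leaf 'P' → count = 3
  pos 10: leaf 'G' → count = 4
  pos 12: leaf 'U' → count = 5
  pos 17: leaf 'M' → count = 6
  pos 19: leaf 'K' → count = 7
  pos 21: leaf 'X' → count = 8
  pos 24: leaf 'Y' → count = 9
  pos 27: leaf 'T' → count = 10
  pos 29: leaf 'Q' → count = 11
  pos 31: leaf 'B' → count = 12
Total leaves: 12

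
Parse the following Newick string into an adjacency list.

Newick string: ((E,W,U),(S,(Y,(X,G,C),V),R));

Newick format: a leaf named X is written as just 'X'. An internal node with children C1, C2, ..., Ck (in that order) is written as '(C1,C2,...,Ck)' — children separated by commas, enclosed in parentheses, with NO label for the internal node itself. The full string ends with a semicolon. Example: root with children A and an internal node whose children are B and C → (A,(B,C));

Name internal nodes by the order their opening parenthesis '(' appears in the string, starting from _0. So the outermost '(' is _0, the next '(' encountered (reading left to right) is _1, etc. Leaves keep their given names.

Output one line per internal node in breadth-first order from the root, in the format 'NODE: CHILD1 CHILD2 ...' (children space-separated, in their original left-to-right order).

Answer: _0: _1 _2
_1: E W U
_2: S _3 R
_3: Y _4 V
_4: X G C

Derivation:
Input: ((E,W,U),(S,(Y,(X,G,C),V),R));
Scanning left-to-right, naming '(' by encounter order:
  pos 0: '(' -> open internal node _0 (depth 1)
  pos 1: '(' -> open internal node _1 (depth 2)
  pos 7: ')' -> close internal node _1 (now at depth 1)
  pos 9: '(' -> open internal node _2 (depth 2)
  pos 12: '(' -> open internal node _3 (depth 3)
  pos 15: '(' -> open internal node _4 (depth 4)
  pos 21: ')' -> close internal node _4 (now at depth 3)
  pos 24: ')' -> close internal node _3 (now at depth 2)
  pos 27: ')' -> close internal node _2 (now at depth 1)
  pos 28: ')' -> close internal node _0 (now at depth 0)
Total internal nodes: 5
BFS adjacency from root:
  _0: _1 _2
  _1: E W U
  _2: S _3 R
  _3: Y _4 V
  _4: X G C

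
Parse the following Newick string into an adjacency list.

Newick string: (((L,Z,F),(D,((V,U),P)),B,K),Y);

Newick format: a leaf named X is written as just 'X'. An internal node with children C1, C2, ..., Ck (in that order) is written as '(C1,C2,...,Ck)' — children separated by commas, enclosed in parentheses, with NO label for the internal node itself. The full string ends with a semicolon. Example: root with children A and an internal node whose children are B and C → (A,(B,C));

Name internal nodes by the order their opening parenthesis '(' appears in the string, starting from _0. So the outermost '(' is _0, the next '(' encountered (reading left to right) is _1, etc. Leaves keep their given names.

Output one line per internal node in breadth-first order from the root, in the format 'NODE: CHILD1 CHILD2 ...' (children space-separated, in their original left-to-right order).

Answer: _0: _1 Y
_1: _2 _3 B K
_2: L Z F
_3: D _4
_4: _5 P
_5: V U

Derivation:
Input: (((L,Z,F),(D,((V,U),P)),B,K),Y);
Scanning left-to-right, naming '(' by encounter order:
  pos 0: '(' -> open internal node _0 (depth 1)
  pos 1: '(' -> open internal node _1 (depth 2)
  pos 2: '(' -> open internal node _2 (depth 3)
  pos 8: ')' -> close internal node _2 (now at depth 2)
  pos 10: '(' -> open internal node _3 (depth 3)
  pos 13: '(' -> open internal node _4 (depth 4)
  pos 14: '(' -> open internal node _5 (depth 5)
  pos 18: ')' -> close internal node _5 (now at depth 4)
  pos 21: ')' -> close internal node _4 (now at depth 3)
  pos 22: ')' -> close internal node _3 (now at depth 2)
  pos 27: ')' -> close internal node _1 (now at depth 1)
  pos 30: ')' -> close internal node _0 (now at depth 0)
Total internal nodes: 6
BFS adjacency from root:
  _0: _1 Y
  _1: _2 _3 B K
  _2: L Z F
  _3: D _4
  _4: _5 P
  _5: V U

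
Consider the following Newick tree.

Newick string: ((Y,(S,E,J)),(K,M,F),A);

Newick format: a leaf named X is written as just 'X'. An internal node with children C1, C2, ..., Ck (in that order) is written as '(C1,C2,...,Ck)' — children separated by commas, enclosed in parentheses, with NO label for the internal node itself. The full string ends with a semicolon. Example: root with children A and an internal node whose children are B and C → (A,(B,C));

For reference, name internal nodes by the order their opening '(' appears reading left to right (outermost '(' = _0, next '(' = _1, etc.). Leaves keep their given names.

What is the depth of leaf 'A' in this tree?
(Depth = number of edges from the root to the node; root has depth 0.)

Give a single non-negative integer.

Newick: ((Y,(S,E,J)),(K,M,F),A);
Naming internals by '(' encounter order: outermost '(' = _0, next = _1, ...
Query node: A
Path from root: _0 -> A
Depth of A: 1 (number of edges from root)

Answer: 1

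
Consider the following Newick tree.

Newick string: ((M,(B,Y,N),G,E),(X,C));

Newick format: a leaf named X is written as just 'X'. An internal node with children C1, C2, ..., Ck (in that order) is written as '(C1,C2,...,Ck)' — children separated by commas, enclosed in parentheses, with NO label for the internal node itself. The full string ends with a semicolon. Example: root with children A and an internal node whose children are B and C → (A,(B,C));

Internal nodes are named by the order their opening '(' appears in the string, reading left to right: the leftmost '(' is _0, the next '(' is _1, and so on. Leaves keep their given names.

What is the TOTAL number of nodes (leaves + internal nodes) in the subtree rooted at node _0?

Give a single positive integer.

Answer: 12

Derivation:
Newick: ((M,(B,Y,N),G,E),(X,C));
Locate _0: it is the '(' at position 0 (the 1st '(' reading left to right).
Query: subtree rooted at _0
_0: subtree_size = 1 + 11
  _1: subtree_size = 1 + 7
    M: subtree_size = 1 + 0
    _2: subtree_size = 1 + 3
      B: subtree_size = 1 + 0
      Y: subtree_size = 1 + 0
      N: subtree_size = 1 + 0
    G: subtree_size = 1 + 0
    E: subtree_size = 1 + 0
  _3: subtree_size = 1 + 2
    X: subtree_size = 1 + 0
    C: subtree_size = 1 + 0
Total subtree size of _0: 12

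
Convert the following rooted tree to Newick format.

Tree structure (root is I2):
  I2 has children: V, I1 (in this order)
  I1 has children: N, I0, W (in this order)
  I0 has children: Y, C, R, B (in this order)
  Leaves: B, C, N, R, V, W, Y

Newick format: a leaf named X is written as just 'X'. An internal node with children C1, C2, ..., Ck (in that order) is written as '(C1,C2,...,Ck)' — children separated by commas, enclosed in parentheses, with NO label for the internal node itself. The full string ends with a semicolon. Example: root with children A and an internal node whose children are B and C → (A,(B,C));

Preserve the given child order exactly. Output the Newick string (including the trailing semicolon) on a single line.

Answer: (V,(N,(Y,C,R,B),W));

Derivation:
internal I2 with children ['V', 'I1']
  leaf 'V' → 'V'
  internal I1 with children ['N', 'I0', 'W']
    leaf 'N' → 'N'
    internal I0 with children ['Y', 'C', 'R', 'B']
      leaf 'Y' → 'Y'
      leaf 'C' → 'C'
      leaf 'R' → 'R'
      leaf 'B' → 'B'
    → '(Y,C,R,B)'
    leaf 'W' → 'W'
  → '(N,(Y,C,R,B),W)'
→ '(V,(N,(Y,C,R,B),W))'
Final: (V,(N,(Y,C,R,B),W));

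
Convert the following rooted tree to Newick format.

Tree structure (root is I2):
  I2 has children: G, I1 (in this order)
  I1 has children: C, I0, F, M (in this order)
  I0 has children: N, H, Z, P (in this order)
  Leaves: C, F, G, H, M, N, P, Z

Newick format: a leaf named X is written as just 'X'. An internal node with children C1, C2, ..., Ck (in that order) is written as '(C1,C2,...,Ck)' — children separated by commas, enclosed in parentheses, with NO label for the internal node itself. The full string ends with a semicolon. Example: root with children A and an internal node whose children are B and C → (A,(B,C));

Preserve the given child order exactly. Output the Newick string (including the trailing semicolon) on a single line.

internal I2 with children ['G', 'I1']
  leaf 'G' → 'G'
  internal I1 with children ['C', 'I0', 'F', 'M']
    leaf 'C' → 'C'
    internal I0 with children ['N', 'H', 'Z', 'P']
      leaf 'N' → 'N'
      leaf 'H' → 'H'
      leaf 'Z' → 'Z'
      leaf 'P' → 'P'
    → '(N,H,Z,P)'
    leaf 'F' → 'F'
    leaf 'M' → 'M'
  → '(C,(N,H,Z,P),F,M)'
→ '(G,(C,(N,H,Z,P),F,M))'
Final: (G,(C,(N,H,Z,P),F,M));

Answer: (G,(C,(N,H,Z,P),F,M));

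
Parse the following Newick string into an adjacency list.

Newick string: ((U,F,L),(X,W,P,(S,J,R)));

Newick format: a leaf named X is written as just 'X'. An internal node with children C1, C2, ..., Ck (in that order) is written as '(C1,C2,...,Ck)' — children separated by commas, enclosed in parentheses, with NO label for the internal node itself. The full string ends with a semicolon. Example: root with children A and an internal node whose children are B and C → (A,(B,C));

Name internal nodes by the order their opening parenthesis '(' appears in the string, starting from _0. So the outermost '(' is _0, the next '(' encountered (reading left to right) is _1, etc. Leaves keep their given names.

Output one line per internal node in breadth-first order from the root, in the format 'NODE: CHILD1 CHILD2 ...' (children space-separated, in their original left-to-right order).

Input: ((U,F,L),(X,W,P,(S,J,R)));
Scanning left-to-right, naming '(' by encounter order:
  pos 0: '(' -> open internal node _0 (depth 1)
  pos 1: '(' -> open internal node _1 (depth 2)
  pos 7: ')' -> close internal node _1 (now at depth 1)
  pos 9: '(' -> open internal node _2 (depth 2)
  pos 16: '(' -> open internal node _3 (depth 3)
  pos 22: ')' -> close internal node _3 (now at depth 2)
  pos 23: ')' -> close internal node _2 (now at depth 1)
  pos 24: ')' -> close internal node _0 (now at depth 0)
Total internal nodes: 4
BFS adjacency from root:
  _0: _1 _2
  _1: U F L
  _2: X W P _3
  _3: S J R

Answer: _0: _1 _2
_1: U F L
_2: X W P _3
_3: S J R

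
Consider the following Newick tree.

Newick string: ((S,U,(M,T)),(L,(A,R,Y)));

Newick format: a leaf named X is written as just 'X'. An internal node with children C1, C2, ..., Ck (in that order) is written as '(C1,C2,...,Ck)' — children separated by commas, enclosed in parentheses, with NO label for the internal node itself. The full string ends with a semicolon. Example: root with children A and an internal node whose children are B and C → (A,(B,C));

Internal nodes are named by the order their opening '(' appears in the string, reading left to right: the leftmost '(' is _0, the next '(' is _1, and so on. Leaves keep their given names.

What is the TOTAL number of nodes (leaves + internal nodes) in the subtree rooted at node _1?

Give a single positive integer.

Answer: 6

Derivation:
Newick: ((S,U,(M,T)),(L,(A,R,Y)));
Locate _1: it is the '(' at position 1 (the 2nd '(' reading left to right).
Query: subtree rooted at _1
_1: subtree_size = 1 + 5
  S: subtree_size = 1 + 0
  U: subtree_size = 1 + 0
  _2: subtree_size = 1 + 2
    M: subtree_size = 1 + 0
    T: subtree_size = 1 + 0
Total subtree size of _1: 6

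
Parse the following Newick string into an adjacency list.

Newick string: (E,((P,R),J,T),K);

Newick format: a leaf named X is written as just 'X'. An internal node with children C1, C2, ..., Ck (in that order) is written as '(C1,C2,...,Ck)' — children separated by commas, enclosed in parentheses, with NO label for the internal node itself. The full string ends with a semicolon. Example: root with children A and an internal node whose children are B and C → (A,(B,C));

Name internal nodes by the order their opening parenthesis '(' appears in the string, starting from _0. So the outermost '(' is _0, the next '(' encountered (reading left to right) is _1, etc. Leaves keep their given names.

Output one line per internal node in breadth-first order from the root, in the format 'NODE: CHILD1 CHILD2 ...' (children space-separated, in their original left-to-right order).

Input: (E,((P,R),J,T),K);
Scanning left-to-right, naming '(' by encounter order:
  pos 0: '(' -> open internal node _0 (depth 1)
  pos 3: '(' -> open internal node _1 (depth 2)
  pos 4: '(' -> open internal node _2 (depth 3)
  pos 8: ')' -> close internal node _2 (now at depth 2)
  pos 13: ')' -> close internal node _1 (now at depth 1)
  pos 16: ')' -> close internal node _0 (now at depth 0)
Total internal nodes: 3
BFS adjacency from root:
  _0: E _1 K
  _1: _2 J T
  _2: P R

Answer: _0: E _1 K
_1: _2 J T
_2: P R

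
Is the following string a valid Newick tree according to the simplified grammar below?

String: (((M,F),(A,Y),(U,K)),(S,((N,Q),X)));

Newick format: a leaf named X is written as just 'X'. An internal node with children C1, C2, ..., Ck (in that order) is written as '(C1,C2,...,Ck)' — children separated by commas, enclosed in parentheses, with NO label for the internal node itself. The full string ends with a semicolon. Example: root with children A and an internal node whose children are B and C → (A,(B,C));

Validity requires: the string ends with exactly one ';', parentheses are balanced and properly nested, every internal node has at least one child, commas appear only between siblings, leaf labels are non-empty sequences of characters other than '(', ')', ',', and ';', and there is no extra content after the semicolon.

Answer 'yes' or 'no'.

Answer: yes

Derivation:
Input: (((M,F),(A,Y),(U,K)),(S,((N,Q),X)));
Paren balance: 8 '(' vs 8 ')' OK
Ends with single ';': True
Full parse: OK
Valid: True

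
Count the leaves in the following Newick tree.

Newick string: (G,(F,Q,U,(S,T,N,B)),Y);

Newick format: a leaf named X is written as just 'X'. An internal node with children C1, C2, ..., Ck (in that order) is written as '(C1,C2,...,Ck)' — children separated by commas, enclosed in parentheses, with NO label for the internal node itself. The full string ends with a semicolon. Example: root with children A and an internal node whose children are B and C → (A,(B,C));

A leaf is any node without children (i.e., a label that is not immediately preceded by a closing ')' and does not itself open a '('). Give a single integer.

Answer: 9

Derivation:
Newick: (G,(F,Q,U,(S,T,N,B)),Y);
Scan left-to-right; a leaf is any maximal label run not followed by '(':
  pos 1: leaf 'G' → count = 1
  pos 4: leaf 'F' → count = 2
  pos 6: leaf 'Q' → count = 3
  pos 8: leaf 'U' → count = 4
  pos 11: leaf 'S' → count = 5
  pos 13: leaf 'T' → count = 6
  pos 15: leaf 'N' → count = 7
  pos 17: leaf 'B' → count = 8
  pos 21: leaf 'Y' → count = 9
Total leaves: 9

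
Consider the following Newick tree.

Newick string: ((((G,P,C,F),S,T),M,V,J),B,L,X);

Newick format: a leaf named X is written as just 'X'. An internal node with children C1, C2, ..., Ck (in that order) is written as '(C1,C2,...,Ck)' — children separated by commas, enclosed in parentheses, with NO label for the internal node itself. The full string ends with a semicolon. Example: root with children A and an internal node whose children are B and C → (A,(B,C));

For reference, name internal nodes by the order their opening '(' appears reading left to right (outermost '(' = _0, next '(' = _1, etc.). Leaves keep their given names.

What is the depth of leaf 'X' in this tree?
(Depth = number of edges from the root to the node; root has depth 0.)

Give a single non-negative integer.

Answer: 1

Derivation:
Newick: ((((G,P,C,F),S,T),M,V,J),B,L,X);
Naming internals by '(' encounter order: outermost '(' = _0, next = _1, ...
Query node: X
Path from root: _0 -> X
Depth of X: 1 (number of edges from root)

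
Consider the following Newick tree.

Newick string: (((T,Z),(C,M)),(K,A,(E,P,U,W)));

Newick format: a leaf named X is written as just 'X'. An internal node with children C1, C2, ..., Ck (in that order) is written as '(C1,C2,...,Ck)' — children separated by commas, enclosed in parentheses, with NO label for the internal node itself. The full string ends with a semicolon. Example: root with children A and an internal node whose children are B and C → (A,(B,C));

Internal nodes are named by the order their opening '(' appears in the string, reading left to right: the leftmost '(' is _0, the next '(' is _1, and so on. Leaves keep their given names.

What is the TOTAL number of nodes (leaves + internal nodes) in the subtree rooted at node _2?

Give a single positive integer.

Answer: 3

Derivation:
Newick: (((T,Z),(C,M)),(K,A,(E,P,U,W)));
Locate _2: it is the '(' at position 2 (the 3rd '(' reading left to right).
Query: subtree rooted at _2
_2: subtree_size = 1 + 2
  T: subtree_size = 1 + 0
  Z: subtree_size = 1 + 0
Total subtree size of _2: 3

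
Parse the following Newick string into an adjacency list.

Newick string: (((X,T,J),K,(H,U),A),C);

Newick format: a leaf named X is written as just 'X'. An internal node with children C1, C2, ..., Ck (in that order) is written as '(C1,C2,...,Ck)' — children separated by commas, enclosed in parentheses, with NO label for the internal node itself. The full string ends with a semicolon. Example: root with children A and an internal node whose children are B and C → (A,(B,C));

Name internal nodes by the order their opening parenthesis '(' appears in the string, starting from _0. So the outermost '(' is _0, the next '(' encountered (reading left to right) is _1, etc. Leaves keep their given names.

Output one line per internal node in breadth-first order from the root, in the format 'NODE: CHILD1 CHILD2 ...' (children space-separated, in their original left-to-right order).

Answer: _0: _1 C
_1: _2 K _3 A
_2: X T J
_3: H U

Derivation:
Input: (((X,T,J),K,(H,U),A),C);
Scanning left-to-right, naming '(' by encounter order:
  pos 0: '(' -> open internal node _0 (depth 1)
  pos 1: '(' -> open internal node _1 (depth 2)
  pos 2: '(' -> open internal node _2 (depth 3)
  pos 8: ')' -> close internal node _2 (now at depth 2)
  pos 12: '(' -> open internal node _3 (depth 3)
  pos 16: ')' -> close internal node _3 (now at depth 2)
  pos 19: ')' -> close internal node _1 (now at depth 1)
  pos 22: ')' -> close internal node _0 (now at depth 0)
Total internal nodes: 4
BFS adjacency from root:
  _0: _1 C
  _1: _2 K _3 A
  _2: X T J
  _3: H U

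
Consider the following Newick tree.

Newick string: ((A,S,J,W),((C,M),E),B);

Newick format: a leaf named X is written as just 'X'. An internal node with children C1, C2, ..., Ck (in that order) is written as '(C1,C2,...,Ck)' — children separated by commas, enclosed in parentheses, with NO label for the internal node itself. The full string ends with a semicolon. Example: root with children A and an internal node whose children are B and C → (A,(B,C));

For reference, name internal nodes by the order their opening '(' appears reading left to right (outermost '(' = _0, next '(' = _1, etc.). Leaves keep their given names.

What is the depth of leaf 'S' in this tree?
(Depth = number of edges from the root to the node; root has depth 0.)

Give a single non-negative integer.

Newick: ((A,S,J,W),((C,M),E),B);
Naming internals by '(' encounter order: outermost '(' = _0, next = _1, ...
Query node: S
Path from root: _0 -> _1 -> S
Depth of S: 2 (number of edges from root)

Answer: 2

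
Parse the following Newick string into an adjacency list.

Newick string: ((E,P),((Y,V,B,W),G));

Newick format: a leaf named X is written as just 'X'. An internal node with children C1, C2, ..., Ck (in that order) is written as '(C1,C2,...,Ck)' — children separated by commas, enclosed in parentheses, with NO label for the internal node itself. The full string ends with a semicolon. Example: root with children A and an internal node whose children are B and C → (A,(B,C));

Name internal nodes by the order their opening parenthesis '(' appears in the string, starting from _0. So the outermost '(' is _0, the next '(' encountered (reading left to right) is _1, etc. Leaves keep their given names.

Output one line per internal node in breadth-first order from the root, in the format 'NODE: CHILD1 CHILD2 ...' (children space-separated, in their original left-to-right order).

Input: ((E,P),((Y,V,B,W),G));
Scanning left-to-right, naming '(' by encounter order:
  pos 0: '(' -> open internal node _0 (depth 1)
  pos 1: '(' -> open internal node _1 (depth 2)
  pos 5: ')' -> close internal node _1 (now at depth 1)
  pos 7: '(' -> open internal node _2 (depth 2)
  pos 8: '(' -> open internal node _3 (depth 3)
  pos 16: ')' -> close internal node _3 (now at depth 2)
  pos 19: ')' -> close internal node _2 (now at depth 1)
  pos 20: ')' -> close internal node _0 (now at depth 0)
Total internal nodes: 4
BFS adjacency from root:
  _0: _1 _2
  _1: E P
  _2: _3 G
  _3: Y V B W

Answer: _0: _1 _2
_1: E P
_2: _3 G
_3: Y V B W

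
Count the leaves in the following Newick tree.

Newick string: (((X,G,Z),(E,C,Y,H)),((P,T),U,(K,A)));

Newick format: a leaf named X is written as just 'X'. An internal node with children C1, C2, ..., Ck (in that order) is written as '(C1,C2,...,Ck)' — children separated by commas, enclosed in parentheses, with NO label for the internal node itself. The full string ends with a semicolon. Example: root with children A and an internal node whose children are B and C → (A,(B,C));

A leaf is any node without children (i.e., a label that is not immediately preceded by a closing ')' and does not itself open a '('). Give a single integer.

Newick: (((X,G,Z),(E,C,Y,H)),((P,T),U,(K,A)));
Scan left-to-right; a leaf is any maximal label run not followed by '(':
  pos 3: leaf 'X' → count = 1
  pos 5: leaf 'G' → count = 2
  pos 7: leaf 'Z' → count = 3
  pos 11: leaf 'E' → count = 4
  pos 13: leaf 'C' → count = 5
  pos 15: leaf 'Y' → count = 6
  pos 17: leaf 'H' → count = 7
  pos 23: leaf 'P' → count = 8
  pos 25: leaf 'T' → count = 9
  pos 28: leaf 'U' → count = 10
  pos 31: leaf 'K' → count = 11
  pos 33: leaf 'A' → count = 12
Total leaves: 12

Answer: 12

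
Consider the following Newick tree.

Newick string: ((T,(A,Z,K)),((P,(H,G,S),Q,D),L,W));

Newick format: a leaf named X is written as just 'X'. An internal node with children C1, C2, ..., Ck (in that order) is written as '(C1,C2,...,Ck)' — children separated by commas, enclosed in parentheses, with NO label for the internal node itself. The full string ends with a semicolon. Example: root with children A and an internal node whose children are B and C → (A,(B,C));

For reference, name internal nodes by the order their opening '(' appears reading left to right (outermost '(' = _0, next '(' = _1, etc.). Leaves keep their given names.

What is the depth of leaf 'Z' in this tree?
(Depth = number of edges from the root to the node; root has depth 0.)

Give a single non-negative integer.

Answer: 3

Derivation:
Newick: ((T,(A,Z,K)),((P,(H,G,S),Q,D),L,W));
Naming internals by '(' encounter order: outermost '(' = _0, next = _1, ...
Query node: Z
Path from root: _0 -> _1 -> _2 -> Z
Depth of Z: 3 (number of edges from root)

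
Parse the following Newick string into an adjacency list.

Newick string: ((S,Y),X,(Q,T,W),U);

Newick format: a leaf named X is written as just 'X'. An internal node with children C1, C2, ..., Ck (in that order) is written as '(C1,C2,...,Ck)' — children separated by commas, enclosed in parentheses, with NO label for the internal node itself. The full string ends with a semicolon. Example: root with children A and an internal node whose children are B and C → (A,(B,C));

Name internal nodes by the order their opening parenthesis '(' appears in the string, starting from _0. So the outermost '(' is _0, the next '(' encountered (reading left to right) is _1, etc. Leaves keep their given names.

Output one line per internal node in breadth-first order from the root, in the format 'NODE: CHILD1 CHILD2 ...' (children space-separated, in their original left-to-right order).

Input: ((S,Y),X,(Q,T,W),U);
Scanning left-to-right, naming '(' by encounter order:
  pos 0: '(' -> open internal node _0 (depth 1)
  pos 1: '(' -> open internal node _1 (depth 2)
  pos 5: ')' -> close internal node _1 (now at depth 1)
  pos 9: '(' -> open internal node _2 (depth 2)
  pos 15: ')' -> close internal node _2 (now at depth 1)
  pos 18: ')' -> close internal node _0 (now at depth 0)
Total internal nodes: 3
BFS adjacency from root:
  _0: _1 X _2 U
  _1: S Y
  _2: Q T W

Answer: _0: _1 X _2 U
_1: S Y
_2: Q T W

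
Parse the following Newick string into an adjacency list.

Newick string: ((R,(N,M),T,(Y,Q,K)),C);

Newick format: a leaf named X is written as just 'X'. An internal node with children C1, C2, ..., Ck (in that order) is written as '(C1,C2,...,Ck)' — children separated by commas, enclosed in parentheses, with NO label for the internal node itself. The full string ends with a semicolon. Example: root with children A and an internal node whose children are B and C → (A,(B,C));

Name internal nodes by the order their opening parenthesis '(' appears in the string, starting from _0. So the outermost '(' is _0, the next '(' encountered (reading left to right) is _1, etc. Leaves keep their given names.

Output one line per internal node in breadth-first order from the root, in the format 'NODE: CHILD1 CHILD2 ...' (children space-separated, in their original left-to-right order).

Answer: _0: _1 C
_1: R _2 T _3
_2: N M
_3: Y Q K

Derivation:
Input: ((R,(N,M),T,(Y,Q,K)),C);
Scanning left-to-right, naming '(' by encounter order:
  pos 0: '(' -> open internal node _0 (depth 1)
  pos 1: '(' -> open internal node _1 (depth 2)
  pos 4: '(' -> open internal node _2 (depth 3)
  pos 8: ')' -> close internal node _2 (now at depth 2)
  pos 12: '(' -> open internal node _3 (depth 3)
  pos 18: ')' -> close internal node _3 (now at depth 2)
  pos 19: ')' -> close internal node _1 (now at depth 1)
  pos 22: ')' -> close internal node _0 (now at depth 0)
Total internal nodes: 4
BFS adjacency from root:
  _0: _1 C
  _1: R _2 T _3
  _2: N M
  _3: Y Q K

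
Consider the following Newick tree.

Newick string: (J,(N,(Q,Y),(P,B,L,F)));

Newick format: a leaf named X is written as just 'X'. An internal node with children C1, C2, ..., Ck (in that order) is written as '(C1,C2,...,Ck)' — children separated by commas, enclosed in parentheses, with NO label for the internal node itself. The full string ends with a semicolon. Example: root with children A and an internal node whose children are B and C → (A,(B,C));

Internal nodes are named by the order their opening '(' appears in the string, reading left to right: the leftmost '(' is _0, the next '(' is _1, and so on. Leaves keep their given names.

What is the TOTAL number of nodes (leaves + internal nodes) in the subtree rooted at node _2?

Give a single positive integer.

Newick: (J,(N,(Q,Y),(P,B,L,F)));
Locate _2: it is the '(' at position 6 (the 3rd '(' reading left to right).
Query: subtree rooted at _2
_2: subtree_size = 1 + 2
  Q: subtree_size = 1 + 0
  Y: subtree_size = 1 + 0
Total subtree size of _2: 3

Answer: 3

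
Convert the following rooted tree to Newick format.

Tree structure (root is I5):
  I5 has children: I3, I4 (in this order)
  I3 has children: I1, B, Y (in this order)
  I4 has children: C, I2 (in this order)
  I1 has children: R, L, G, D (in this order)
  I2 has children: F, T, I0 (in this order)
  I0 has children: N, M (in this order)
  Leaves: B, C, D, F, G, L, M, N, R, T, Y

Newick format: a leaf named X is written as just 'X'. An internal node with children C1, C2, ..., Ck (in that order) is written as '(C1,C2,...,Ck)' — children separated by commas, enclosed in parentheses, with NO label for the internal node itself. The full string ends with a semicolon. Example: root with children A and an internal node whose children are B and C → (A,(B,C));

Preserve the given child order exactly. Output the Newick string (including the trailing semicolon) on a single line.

internal I5 with children ['I3', 'I4']
  internal I3 with children ['I1', 'B', 'Y']
    internal I1 with children ['R', 'L', 'G', 'D']
      leaf 'R' → 'R'
      leaf 'L' → 'L'
      leaf 'G' → 'G'
      leaf 'D' → 'D'
    → '(R,L,G,D)'
    leaf 'B' → 'B'
    leaf 'Y' → 'Y'
  → '((R,L,G,D),B,Y)'
  internal I4 with children ['C', 'I2']
    leaf 'C' → 'C'
    internal I2 with children ['F', 'T', 'I0']
      leaf 'F' → 'F'
      leaf 'T' → 'T'
      internal I0 with children ['N', 'M']
        leaf 'N' → 'N'
        leaf 'M' → 'M'
      → '(N,M)'
    → '(F,T,(N,M))'
  → '(C,(F,T,(N,M)))'
→ '(((R,L,G,D),B,Y),(C,(F,T,(N,M))))'
Final: (((R,L,G,D),B,Y),(C,(F,T,(N,M))));

Answer: (((R,L,G,D),B,Y),(C,(F,T,(N,M))));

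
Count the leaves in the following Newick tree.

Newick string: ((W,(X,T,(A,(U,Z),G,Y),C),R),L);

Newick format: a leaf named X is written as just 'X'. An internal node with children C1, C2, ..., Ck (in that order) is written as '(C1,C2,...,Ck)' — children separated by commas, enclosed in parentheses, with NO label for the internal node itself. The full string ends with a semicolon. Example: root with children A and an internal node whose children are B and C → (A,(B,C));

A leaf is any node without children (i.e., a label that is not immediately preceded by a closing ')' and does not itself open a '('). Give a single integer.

Answer: 11

Derivation:
Newick: ((W,(X,T,(A,(U,Z),G,Y),C),R),L);
Scan left-to-right; a leaf is any maximal label run not followed by '(':
  pos 2: leaf 'W' → count = 1
  pos 5: leaf 'X' → count = 2
  pos 7: leaf 'T' → count = 3
  pos 10: leaf 'A' → count = 4
  pos 13: leaf 'U' → count = 5
  pos 15: leaf 'Z' → count = 6
  pos 18: leaf 'G' → count = 7
  pos 20: leaf 'Y' → count = 8
  pos 23: leaf 'C' → count = 9
  pos 26: leaf 'R' → count = 10
  pos 29: leaf 'L' → count = 11
Total leaves: 11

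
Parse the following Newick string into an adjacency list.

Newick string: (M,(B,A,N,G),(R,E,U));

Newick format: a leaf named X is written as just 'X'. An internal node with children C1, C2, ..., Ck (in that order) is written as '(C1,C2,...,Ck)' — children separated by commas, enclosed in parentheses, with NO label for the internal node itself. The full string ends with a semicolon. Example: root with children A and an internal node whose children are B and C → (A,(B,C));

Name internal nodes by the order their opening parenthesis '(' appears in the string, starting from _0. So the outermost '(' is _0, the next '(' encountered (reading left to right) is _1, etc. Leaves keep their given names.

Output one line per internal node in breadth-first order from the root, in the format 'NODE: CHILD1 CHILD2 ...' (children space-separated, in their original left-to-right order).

Input: (M,(B,A,N,G),(R,E,U));
Scanning left-to-right, naming '(' by encounter order:
  pos 0: '(' -> open internal node _0 (depth 1)
  pos 3: '(' -> open internal node _1 (depth 2)
  pos 11: ')' -> close internal node _1 (now at depth 1)
  pos 13: '(' -> open internal node _2 (depth 2)
  pos 19: ')' -> close internal node _2 (now at depth 1)
  pos 20: ')' -> close internal node _0 (now at depth 0)
Total internal nodes: 3
BFS adjacency from root:
  _0: M _1 _2
  _1: B A N G
  _2: R E U

Answer: _0: M _1 _2
_1: B A N G
_2: R E U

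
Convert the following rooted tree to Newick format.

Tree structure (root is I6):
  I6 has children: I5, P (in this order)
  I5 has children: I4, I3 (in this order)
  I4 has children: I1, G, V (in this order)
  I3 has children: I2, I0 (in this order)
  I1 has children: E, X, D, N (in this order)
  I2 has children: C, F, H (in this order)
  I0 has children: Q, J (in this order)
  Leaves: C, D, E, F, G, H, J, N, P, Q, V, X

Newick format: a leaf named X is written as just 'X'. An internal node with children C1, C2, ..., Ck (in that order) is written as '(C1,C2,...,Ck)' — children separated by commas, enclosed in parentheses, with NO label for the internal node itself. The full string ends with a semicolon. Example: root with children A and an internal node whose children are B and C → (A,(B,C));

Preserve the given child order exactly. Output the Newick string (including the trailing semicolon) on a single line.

Answer: ((((E,X,D,N),G,V),((C,F,H),(Q,J))),P);

Derivation:
internal I6 with children ['I5', 'P']
  internal I5 with children ['I4', 'I3']
    internal I4 with children ['I1', 'G', 'V']
      internal I1 with children ['E', 'X', 'D', 'N']
        leaf 'E' → 'E'
        leaf 'X' → 'X'
        leaf 'D' → 'D'
        leaf 'N' → 'N'
      → '(E,X,D,N)'
      leaf 'G' → 'G'
      leaf 'V' → 'V'
    → '((E,X,D,N),G,V)'
    internal I3 with children ['I2', 'I0']
      internal I2 with children ['C', 'F', 'H']
        leaf 'C' → 'C'
        leaf 'F' → 'F'
        leaf 'H' → 'H'
      → '(C,F,H)'
      internal I0 with children ['Q', 'J']
        leaf 'Q' → 'Q'
        leaf 'J' → 'J'
      → '(Q,J)'
    → '((C,F,H),(Q,J))'
  → '(((E,X,D,N),G,V),((C,F,H),(Q,J)))'
  leaf 'P' → 'P'
→ '((((E,X,D,N),G,V),((C,F,H),(Q,J))),P)'
Final: ((((E,X,D,N),G,V),((C,F,H),(Q,J))),P);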